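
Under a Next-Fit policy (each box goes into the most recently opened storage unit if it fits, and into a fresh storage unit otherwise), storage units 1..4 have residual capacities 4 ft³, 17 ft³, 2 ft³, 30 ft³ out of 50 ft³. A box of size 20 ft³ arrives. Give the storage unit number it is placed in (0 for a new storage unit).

4

Next-Fit only looks at storage unit 4, which has 30 ft³ free.
20 ft³ fits there.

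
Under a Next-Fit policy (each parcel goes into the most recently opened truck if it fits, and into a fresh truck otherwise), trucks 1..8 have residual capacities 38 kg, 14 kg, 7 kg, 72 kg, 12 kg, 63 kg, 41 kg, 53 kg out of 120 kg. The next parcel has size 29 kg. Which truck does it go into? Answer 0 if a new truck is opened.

8

Next-Fit only looks at truck 8, which has 53 kg free.
29 kg fits there.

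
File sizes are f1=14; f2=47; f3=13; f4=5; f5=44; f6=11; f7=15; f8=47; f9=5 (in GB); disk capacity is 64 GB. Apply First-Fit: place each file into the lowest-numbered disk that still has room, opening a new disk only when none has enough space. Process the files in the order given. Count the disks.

4

f1 (14 GB) → disk 1 (remaining 50 GB)
f2 (47 GB) → disk 1 (remaining 3 GB)
f3 (13 GB) → disk 2 (remaining 51 GB)
f4 (5 GB) → disk 2 (remaining 46 GB)
f5 (44 GB) → disk 2 (remaining 2 GB)
f6 (11 GB) → disk 3 (remaining 53 GB)
f7 (15 GB) → disk 3 (remaining 38 GB)
f8 (47 GB) → disk 4 (remaining 17 GB)
f9 (5 GB) → disk 3 (remaining 33 GB)
Final disks: [14,47] [13,5,44] [11,15,5] [47].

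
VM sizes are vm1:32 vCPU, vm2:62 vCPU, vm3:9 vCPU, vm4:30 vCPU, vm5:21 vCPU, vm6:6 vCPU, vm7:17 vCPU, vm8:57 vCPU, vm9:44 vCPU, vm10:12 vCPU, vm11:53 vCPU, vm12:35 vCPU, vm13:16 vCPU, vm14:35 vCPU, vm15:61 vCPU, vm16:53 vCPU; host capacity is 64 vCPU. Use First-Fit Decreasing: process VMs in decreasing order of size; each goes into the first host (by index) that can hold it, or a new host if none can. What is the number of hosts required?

9

Sorted descending: 62, 61, 57, 53, 53, 44, 35, 35, 32, 30, 21, 17, 16, 12, 9, 6.
Put 62 vCPU in host 1; 2 vCPU remain.
Put 61 vCPU in host 2; 3 vCPU remain.
Put 57 vCPU in host 3; 7 vCPU remain.
Put 53 vCPU in host 4; 11 vCPU remain.
Put 53 vCPU in host 5; 11 vCPU remain.
Put 44 vCPU in host 6; 20 vCPU remain.
Put 35 vCPU in host 7; 29 vCPU remain.
Put 35 vCPU in host 8; 29 vCPU remain.
Put 32 vCPU in host 9; 32 vCPU remain.
Put 30 vCPU in host 9; 2 vCPU remain.
Put 21 vCPU in host 7; 8 vCPU remain.
Put 17 vCPU in host 6; 3 vCPU remain.
Put 16 vCPU in host 8; 13 vCPU remain.
Put 12 vCPU in host 8; 1 vCPU remain.
Put 9 vCPU in host 4; 2 vCPU remain.
Put 6 vCPU in host 3; 1 vCPU remain.
Final hosts: [62] [61] [57,6] [53,9] [53] [44,17] [35,21] [35,16,12] [32,30].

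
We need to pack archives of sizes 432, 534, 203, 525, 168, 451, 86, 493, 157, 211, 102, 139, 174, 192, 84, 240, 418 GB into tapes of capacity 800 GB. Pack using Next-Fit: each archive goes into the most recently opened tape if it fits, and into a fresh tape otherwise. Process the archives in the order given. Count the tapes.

8 tapes

Put 432 GB in tape 1; 368 GB remain.
Put 534 GB in tape 2; 266 GB remain.
Put 203 GB in tape 2; 63 GB remain.
Put 525 GB in tape 3; 275 GB remain.
Put 168 GB in tape 3; 107 GB remain.
Put 451 GB in tape 4; 349 GB remain.
Put 86 GB in tape 4; 263 GB remain.
Put 493 GB in tape 5; 307 GB remain.
Put 157 GB in tape 5; 150 GB remain.
Put 211 GB in tape 6; 589 GB remain.
Put 102 GB in tape 6; 487 GB remain.
Put 139 GB in tape 6; 348 GB remain.
Put 174 GB in tape 6; 174 GB remain.
Put 192 GB in tape 7; 608 GB remain.
Put 84 GB in tape 7; 524 GB remain.
Put 240 GB in tape 7; 284 GB remain.
Put 418 GB in tape 8; 382 GB remain.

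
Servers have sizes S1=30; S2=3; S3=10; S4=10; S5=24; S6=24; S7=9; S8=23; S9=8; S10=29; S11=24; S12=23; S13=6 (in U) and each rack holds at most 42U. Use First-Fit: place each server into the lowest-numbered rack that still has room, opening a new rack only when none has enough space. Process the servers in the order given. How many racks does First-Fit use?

rack 1: place S1 (30U), 12U left
rack 1: place S2 (3U), 9U left
rack 2: place S3 (10U), 32U left
rack 2: place S4 (10U), 22U left
rack 3: place S5 (24U), 18U left
rack 4: place S6 (24U), 18U left
rack 1: place S7 (9U), 0U left
rack 5: place S8 (23U), 19U left
rack 2: place S9 (8U), 14U left
rack 6: place S10 (29U), 13U left
rack 7: place S11 (24U), 18U left
rack 8: place S12 (23U), 19U left
rack 2: place S13 (6U), 8U left

8 racks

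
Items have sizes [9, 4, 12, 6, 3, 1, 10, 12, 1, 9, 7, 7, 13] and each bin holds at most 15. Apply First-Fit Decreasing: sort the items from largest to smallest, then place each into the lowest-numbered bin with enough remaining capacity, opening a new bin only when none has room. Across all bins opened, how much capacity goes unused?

11

Sorted descending: 13, 12, 12, 10, 9, 9, 7, 7, 6, 4, 3, 1, 1.
Put 13 in bin 1; 2 remain.
Put 12 in bin 2; 3 remain.
Put 12 in bin 3; 3 remain.
Put 10 in bin 4; 5 remain.
Put 9 in bin 5; 6 remain.
Put 9 in bin 6; 6 remain.
Put 7 in bin 7; 8 remain.
Put 7 in bin 7; 1 remain.
Put 6 in bin 5; 0 remain.
Put 4 in bin 4; 1 remain.
Put 3 in bin 2; 0 remain.
Put 1 in bin 1; 1 remain.
Put 1 in bin 1; 0 remain.
7 bins × 15 = 105; used 94; unused 11.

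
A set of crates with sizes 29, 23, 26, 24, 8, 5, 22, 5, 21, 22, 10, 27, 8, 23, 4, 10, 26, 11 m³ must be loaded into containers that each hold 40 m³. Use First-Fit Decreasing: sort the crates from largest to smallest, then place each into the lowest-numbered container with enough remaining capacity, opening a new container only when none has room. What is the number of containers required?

10

Sorted descending: 29, 27, 26, 26, 24, 23, 23, 22, 22, 21, 11, 10, 10, 8, 8, 5, 5, 4.
container 1: place 29 m³, 11 m³ left
container 2: place 27 m³, 13 m³ left
container 3: place 26 m³, 14 m³ left
container 4: place 26 m³, 14 m³ left
container 5: place 24 m³, 16 m³ left
container 6: place 23 m³, 17 m³ left
container 7: place 23 m³, 17 m³ left
container 8: place 22 m³, 18 m³ left
container 9: place 22 m³, 18 m³ left
container 10: place 21 m³, 19 m³ left
container 1: place 11 m³, 0 m³ left
container 2: place 10 m³, 3 m³ left
container 3: place 10 m³, 4 m³ left
container 4: place 8 m³, 6 m³ left
container 5: place 8 m³, 8 m³ left
container 4: place 5 m³, 1 m³ left
container 5: place 5 m³, 3 m³ left
container 3: place 4 m³, 0 m³ left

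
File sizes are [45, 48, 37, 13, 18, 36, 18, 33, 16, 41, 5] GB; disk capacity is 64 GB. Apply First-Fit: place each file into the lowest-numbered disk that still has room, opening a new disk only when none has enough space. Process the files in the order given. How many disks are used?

6

disk 1: place 45 GB, 19 GB left
disk 2: place 48 GB, 16 GB left
disk 3: place 37 GB, 27 GB left
disk 1: place 13 GB, 6 GB left
disk 3: place 18 GB, 9 GB left
disk 4: place 36 GB, 28 GB left
disk 4: place 18 GB, 10 GB left
disk 5: place 33 GB, 31 GB left
disk 2: place 16 GB, 0 GB left
disk 6: place 41 GB, 23 GB left
disk 1: place 5 GB, 1 GB left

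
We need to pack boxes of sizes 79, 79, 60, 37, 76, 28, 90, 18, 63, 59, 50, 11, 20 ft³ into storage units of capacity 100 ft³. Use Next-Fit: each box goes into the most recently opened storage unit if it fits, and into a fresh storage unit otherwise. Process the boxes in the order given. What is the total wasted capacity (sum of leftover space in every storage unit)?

Put 79 ft³ in storage unit 1; 21 ft³ remain.
Put 79 ft³ in storage unit 2; 21 ft³ remain.
Put 60 ft³ in storage unit 3; 40 ft³ remain.
Put 37 ft³ in storage unit 3; 3 ft³ remain.
Put 76 ft³ in storage unit 4; 24 ft³ remain.
Put 28 ft³ in storage unit 5; 72 ft³ remain.
Put 90 ft³ in storage unit 6; 10 ft³ remain.
Put 18 ft³ in storage unit 7; 82 ft³ remain.
Put 63 ft³ in storage unit 7; 19 ft³ remain.
Put 59 ft³ in storage unit 8; 41 ft³ remain.
Put 50 ft³ in storage unit 9; 50 ft³ remain.
Put 11 ft³ in storage unit 9; 39 ft³ remain.
Put 20 ft³ in storage unit 9; 19 ft³ remain.
9 storage units × 100 ft³ = 900 ft³; used 670 ft³; unused 230 ft³.

230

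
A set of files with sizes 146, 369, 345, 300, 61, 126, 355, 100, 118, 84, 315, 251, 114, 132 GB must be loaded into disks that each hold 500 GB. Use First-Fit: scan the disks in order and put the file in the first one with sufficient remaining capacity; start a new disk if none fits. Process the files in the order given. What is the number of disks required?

disk 1: place 146 GB, 354 GB left
disk 2: place 369 GB, 131 GB left
disk 1: place 345 GB, 9 GB left
disk 3: place 300 GB, 200 GB left
disk 2: place 61 GB, 70 GB left
disk 3: place 126 GB, 74 GB left
disk 4: place 355 GB, 145 GB left
disk 4: place 100 GB, 45 GB left
disk 5: place 118 GB, 382 GB left
disk 5: place 84 GB, 298 GB left
disk 6: place 315 GB, 185 GB left
disk 5: place 251 GB, 47 GB left
disk 6: place 114 GB, 71 GB left
disk 7: place 132 GB, 368 GB left

7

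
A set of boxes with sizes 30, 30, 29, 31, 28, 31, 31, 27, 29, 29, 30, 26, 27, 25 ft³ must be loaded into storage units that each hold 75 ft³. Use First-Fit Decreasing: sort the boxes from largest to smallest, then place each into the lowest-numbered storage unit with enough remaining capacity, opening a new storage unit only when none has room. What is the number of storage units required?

Sorted descending: 31, 31, 31, 30, 30, 30, 29, 29, 29, 28, 27, 27, 26, 25.
storage unit 1: place 31 ft³, 44 ft³ left
storage unit 1: place 31 ft³, 13 ft³ left
storage unit 2: place 31 ft³, 44 ft³ left
storage unit 2: place 30 ft³, 14 ft³ left
storage unit 3: place 30 ft³, 45 ft³ left
storage unit 3: place 30 ft³, 15 ft³ left
storage unit 4: place 29 ft³, 46 ft³ left
storage unit 4: place 29 ft³, 17 ft³ left
storage unit 5: place 29 ft³, 46 ft³ left
storage unit 5: place 28 ft³, 18 ft³ left
storage unit 6: place 27 ft³, 48 ft³ left
storage unit 6: place 27 ft³, 21 ft³ left
storage unit 7: place 26 ft³, 49 ft³ left
storage unit 7: place 25 ft³, 24 ft³ left

7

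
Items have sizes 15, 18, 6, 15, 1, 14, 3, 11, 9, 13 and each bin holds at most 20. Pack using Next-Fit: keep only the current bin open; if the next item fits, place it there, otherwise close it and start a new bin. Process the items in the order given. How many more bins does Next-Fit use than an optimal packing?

1

Next-Fit: [15] [18] [6] [15,1] [14,3] [11,9] [13] → 7 bins.
Total size 105; any packing needs at least ⌈105/20⌉ = 6 bins.
An optimal packing achieves that bound: [18,1] [15,3] [15] [14,6] [13] [11,9] → 6 bins.
Excess: 7 − 6 = 1.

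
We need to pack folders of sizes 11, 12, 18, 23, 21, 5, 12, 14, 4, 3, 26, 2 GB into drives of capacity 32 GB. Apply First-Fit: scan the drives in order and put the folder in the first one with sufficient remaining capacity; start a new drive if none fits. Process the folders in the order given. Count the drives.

6

Put 11 GB in drive 1; 21 GB remain.
Put 12 GB in drive 1; 9 GB remain.
Put 18 GB in drive 2; 14 GB remain.
Put 23 GB in drive 3; 9 GB remain.
Put 21 GB in drive 4; 11 GB remain.
Put 5 GB in drive 1; 4 GB remain.
Put 12 GB in drive 2; 2 GB remain.
Put 14 GB in drive 5; 18 GB remain.
Put 4 GB in drive 1; 0 GB remain.
Put 3 GB in drive 3; 6 GB remain.
Put 26 GB in drive 6; 6 GB remain.
Put 2 GB in drive 2; 0 GB remain.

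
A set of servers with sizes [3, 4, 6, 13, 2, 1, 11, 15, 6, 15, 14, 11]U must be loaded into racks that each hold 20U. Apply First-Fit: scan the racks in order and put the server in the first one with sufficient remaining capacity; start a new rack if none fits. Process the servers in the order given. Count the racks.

7

rack 1: place 3U, 17U left
rack 1: place 4U, 13U left
rack 1: place 6U, 7U left
rack 2: place 13U, 7U left
rack 1: place 2U, 5U left
rack 1: place 1U, 4U left
rack 3: place 11U, 9U left
rack 4: place 15U, 5U left
rack 2: place 6U, 1U left
rack 5: place 15U, 5U left
rack 6: place 14U, 6U left
rack 7: place 11U, 9U left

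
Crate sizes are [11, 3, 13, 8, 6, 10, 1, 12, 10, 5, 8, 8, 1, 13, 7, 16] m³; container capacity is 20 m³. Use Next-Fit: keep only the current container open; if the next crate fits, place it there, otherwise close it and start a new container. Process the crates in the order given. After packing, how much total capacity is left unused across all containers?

48

container 1: place 11 m³, 9 m³ left
container 1: place 3 m³, 6 m³ left
container 2: place 13 m³, 7 m³ left
container 3: place 8 m³, 12 m³ left
container 3: place 6 m³, 6 m³ left
container 4: place 10 m³, 10 m³ left
container 4: place 1 m³, 9 m³ left
container 5: place 12 m³, 8 m³ left
container 6: place 10 m³, 10 m³ left
container 6: place 5 m³, 5 m³ left
container 7: place 8 m³, 12 m³ left
container 7: place 8 m³, 4 m³ left
container 7: place 1 m³, 3 m³ left
container 8: place 13 m³, 7 m³ left
container 8: place 7 m³, 0 m³ left
container 9: place 16 m³, 4 m³ left
9 containers × 20 m³ = 180 m³; used 132 m³; unused 48 m³.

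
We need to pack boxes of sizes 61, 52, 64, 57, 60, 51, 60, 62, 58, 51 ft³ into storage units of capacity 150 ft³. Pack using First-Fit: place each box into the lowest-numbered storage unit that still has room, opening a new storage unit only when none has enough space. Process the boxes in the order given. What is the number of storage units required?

5 storage units

Put 61 ft³ in storage unit 1; 89 ft³ remain.
Put 52 ft³ in storage unit 1; 37 ft³ remain.
Put 64 ft³ in storage unit 2; 86 ft³ remain.
Put 57 ft³ in storage unit 2; 29 ft³ remain.
Put 60 ft³ in storage unit 3; 90 ft³ remain.
Put 51 ft³ in storage unit 3; 39 ft³ remain.
Put 60 ft³ in storage unit 4; 90 ft³ remain.
Put 62 ft³ in storage unit 4; 28 ft³ remain.
Put 58 ft³ in storage unit 5; 92 ft³ remain.
Put 51 ft³ in storage unit 5; 41 ft³ remain.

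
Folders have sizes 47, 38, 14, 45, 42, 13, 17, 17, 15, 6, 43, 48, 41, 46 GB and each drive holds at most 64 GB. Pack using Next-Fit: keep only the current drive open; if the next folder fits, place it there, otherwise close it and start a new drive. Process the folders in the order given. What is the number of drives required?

Put 47 GB in drive 1; 17 GB remain.
Put 38 GB in drive 2; 26 GB remain.
Put 14 GB in drive 2; 12 GB remain.
Put 45 GB in drive 3; 19 GB remain.
Put 42 GB in drive 4; 22 GB remain.
Put 13 GB in drive 4; 9 GB remain.
Put 17 GB in drive 5; 47 GB remain.
Put 17 GB in drive 5; 30 GB remain.
Put 15 GB in drive 5; 15 GB remain.
Put 6 GB in drive 5; 9 GB remain.
Put 43 GB in drive 6; 21 GB remain.
Put 48 GB in drive 7; 16 GB remain.
Put 41 GB in drive 8; 23 GB remain.
Put 46 GB in drive 9; 18 GB remain.

9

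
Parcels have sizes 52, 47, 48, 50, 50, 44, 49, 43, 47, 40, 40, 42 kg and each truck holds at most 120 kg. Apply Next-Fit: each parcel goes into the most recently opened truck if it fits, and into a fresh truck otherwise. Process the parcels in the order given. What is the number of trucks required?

52 kg → truck 1 (remaining 68 kg)
47 kg → truck 1 (remaining 21 kg)
48 kg → truck 2 (remaining 72 kg)
50 kg → truck 2 (remaining 22 kg)
50 kg → truck 3 (remaining 70 kg)
44 kg → truck 3 (remaining 26 kg)
49 kg → truck 4 (remaining 71 kg)
43 kg → truck 4 (remaining 28 kg)
47 kg → truck 5 (remaining 73 kg)
40 kg → truck 5 (remaining 33 kg)
40 kg → truck 6 (remaining 80 kg)
42 kg → truck 6 (remaining 38 kg)

6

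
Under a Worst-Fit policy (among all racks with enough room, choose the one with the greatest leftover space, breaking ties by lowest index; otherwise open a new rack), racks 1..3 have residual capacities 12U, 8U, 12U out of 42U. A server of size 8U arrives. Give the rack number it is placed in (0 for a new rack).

Racks with room: rack 1 (12U), rack 2 (8U), rack 3 (12U).
Most room is rack 1 with 12U free.

1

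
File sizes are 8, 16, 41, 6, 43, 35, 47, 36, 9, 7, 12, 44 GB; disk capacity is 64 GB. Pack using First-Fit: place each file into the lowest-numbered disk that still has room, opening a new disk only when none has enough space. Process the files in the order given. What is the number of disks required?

7 disks

Put 8 GB in disk 1; 56 GB remain.
Put 16 GB in disk 1; 40 GB remain.
Put 41 GB in disk 2; 23 GB remain.
Put 6 GB in disk 1; 34 GB remain.
Put 43 GB in disk 3; 21 GB remain.
Put 35 GB in disk 4; 29 GB remain.
Put 47 GB in disk 5; 17 GB remain.
Put 36 GB in disk 6; 28 GB remain.
Put 9 GB in disk 1; 25 GB remain.
Put 7 GB in disk 1; 18 GB remain.
Put 12 GB in disk 1; 6 GB remain.
Put 44 GB in disk 7; 20 GB remain.
Final disks: [8,16,6,9,7,12] [41] [43] [35] [47] [36] [44].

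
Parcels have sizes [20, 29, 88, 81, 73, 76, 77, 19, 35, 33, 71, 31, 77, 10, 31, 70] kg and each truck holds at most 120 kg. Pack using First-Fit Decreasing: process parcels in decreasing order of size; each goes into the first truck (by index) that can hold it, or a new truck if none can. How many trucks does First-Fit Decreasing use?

8 trucks

Sorted descending: 88, 81, 77, 77, 76, 73, 71, 70, 35, 33, 31, 31, 29, 20, 19, 10.
88 kg → truck 1 (remaining 32 kg)
81 kg → truck 2 (remaining 39 kg)
77 kg → truck 3 (remaining 43 kg)
77 kg → truck 4 (remaining 43 kg)
76 kg → truck 5 (remaining 44 kg)
73 kg → truck 6 (remaining 47 kg)
71 kg → truck 7 (remaining 49 kg)
70 kg → truck 8 (remaining 50 kg)
35 kg → truck 2 (remaining 4 kg)
33 kg → truck 3 (remaining 10 kg)
31 kg → truck 1 (remaining 1 kg)
31 kg → truck 4 (remaining 12 kg)
29 kg → truck 5 (remaining 15 kg)
20 kg → truck 6 (remaining 27 kg)
19 kg → truck 6 (remaining 8 kg)
10 kg → truck 3 (remaining 0 kg)
Final trucks: [88,31] [81,35] [77,33,10] [77,31] [76,29] [73,20,19] [71] [70].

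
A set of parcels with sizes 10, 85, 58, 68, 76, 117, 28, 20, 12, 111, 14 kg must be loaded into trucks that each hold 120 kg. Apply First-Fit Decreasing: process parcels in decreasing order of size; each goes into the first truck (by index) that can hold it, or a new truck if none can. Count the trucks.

6

Sorted descending: 117, 111, 85, 76, 68, 58, 28, 20, 14, 12, 10.
117 kg → truck 1 (remaining 3 kg)
111 kg → truck 2 (remaining 9 kg)
85 kg → truck 3 (remaining 35 kg)
76 kg → truck 4 (remaining 44 kg)
68 kg → truck 5 (remaining 52 kg)
58 kg → truck 6 (remaining 62 kg)
28 kg → truck 3 (remaining 7 kg)
20 kg → truck 4 (remaining 24 kg)
14 kg → truck 4 (remaining 10 kg)
12 kg → truck 5 (remaining 40 kg)
10 kg → truck 4 (remaining 0 kg)
Final trucks: [117] [111] [85,28] [76,20,14,10] [68,12] [58].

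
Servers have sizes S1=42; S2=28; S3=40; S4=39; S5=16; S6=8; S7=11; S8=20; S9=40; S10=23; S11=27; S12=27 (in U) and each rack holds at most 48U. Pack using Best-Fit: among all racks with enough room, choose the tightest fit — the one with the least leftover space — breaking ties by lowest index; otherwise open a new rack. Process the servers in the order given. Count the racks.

9 racks

rack 1: place S1 (42U), 6U left
rack 2: place S2 (28U), 20U left
rack 3: place S3 (40U), 8U left
rack 4: place S4 (39U), 9U left
rack 2: place S5 (16U), 4U left
rack 3: place S6 (8U), 0U left
rack 5: place S7 (11U), 37U left
rack 5: place S8 (20U), 17U left
rack 6: place S9 (40U), 8U left
rack 7: place S10 (23U), 25U left
rack 8: place S11 (27U), 21U left
rack 9: place S12 (27U), 21U left
Final racks: [42] [28,16] [40,8] [39] [11,20] [40] [23] [27] [27].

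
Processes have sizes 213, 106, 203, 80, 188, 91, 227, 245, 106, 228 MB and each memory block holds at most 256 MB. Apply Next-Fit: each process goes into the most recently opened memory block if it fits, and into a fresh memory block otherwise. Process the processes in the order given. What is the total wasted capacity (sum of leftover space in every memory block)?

873

Put 213 MB in memory block 1; 43 MB remain.
Put 106 MB in memory block 2; 150 MB remain.
Put 203 MB in memory block 3; 53 MB remain.
Put 80 MB in memory block 4; 176 MB remain.
Put 188 MB in memory block 5; 68 MB remain.
Put 91 MB in memory block 6; 165 MB remain.
Put 227 MB in memory block 7; 29 MB remain.
Put 245 MB in memory block 8; 11 MB remain.
Put 106 MB in memory block 9; 150 MB remain.
Put 228 MB in memory block 10; 28 MB remain.
10 memory blocks × 256 MB = 2560 MB; used 1687 MB; unused 873 MB.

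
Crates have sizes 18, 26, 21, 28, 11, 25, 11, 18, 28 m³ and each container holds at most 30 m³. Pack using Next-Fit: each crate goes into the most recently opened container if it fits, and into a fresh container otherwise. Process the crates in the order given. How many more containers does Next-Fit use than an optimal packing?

1

Next-Fit: [18] [26] [21] [28] [11] [25] [11,18] [28] → 8 containers.
Total size 186 m³; any packing needs at least ⌈186/30⌉ = 7 containers.
An optimal packing achieves that bound: [28] [28] [26] [25] [21] [18,11] [18,11] → 7 containers.
Excess: 8 − 7 = 1.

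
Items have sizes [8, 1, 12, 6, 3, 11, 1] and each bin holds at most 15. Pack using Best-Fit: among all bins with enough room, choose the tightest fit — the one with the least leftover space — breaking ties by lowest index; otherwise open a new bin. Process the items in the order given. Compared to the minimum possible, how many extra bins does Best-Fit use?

0

Best-Fit: [8,1,6] [12,3] [11,1] → 3 bins.
Total size 42; any packing needs at least ⌈42/15⌉ = 3 bins.
So 3 is already optimal.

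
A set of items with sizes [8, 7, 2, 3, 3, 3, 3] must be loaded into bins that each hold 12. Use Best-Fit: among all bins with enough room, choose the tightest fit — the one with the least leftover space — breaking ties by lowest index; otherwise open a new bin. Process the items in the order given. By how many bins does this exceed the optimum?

0

Best-Fit: [8,2] [7,3] [3,3,3] → 3 bins.
Total size 29; any packing needs at least ⌈29/12⌉ = 3 bins.
So 3 is already optimal.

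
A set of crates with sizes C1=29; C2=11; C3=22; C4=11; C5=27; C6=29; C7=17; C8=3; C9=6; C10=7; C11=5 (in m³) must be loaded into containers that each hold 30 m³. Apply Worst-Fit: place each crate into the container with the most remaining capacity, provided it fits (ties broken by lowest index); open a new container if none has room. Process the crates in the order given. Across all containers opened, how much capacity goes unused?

container 1: place C1 (29 m³), 1 m³ left
container 2: place C2 (11 m³), 19 m³ left
container 3: place C3 (22 m³), 8 m³ left
container 2: place C4 (11 m³), 8 m³ left
container 4: place C5 (27 m³), 3 m³ left
container 5: place C6 (29 m³), 1 m³ left
container 6: place C7 (17 m³), 13 m³ left
container 6: place C8 (3 m³), 10 m³ left
container 6: place C9 (6 m³), 4 m³ left
container 2: place C10 (7 m³), 1 m³ left
container 3: place C11 (5 m³), 3 m³ left
6 containers × 30 m³ = 180 m³; used 167 m³; unused 13 m³.

13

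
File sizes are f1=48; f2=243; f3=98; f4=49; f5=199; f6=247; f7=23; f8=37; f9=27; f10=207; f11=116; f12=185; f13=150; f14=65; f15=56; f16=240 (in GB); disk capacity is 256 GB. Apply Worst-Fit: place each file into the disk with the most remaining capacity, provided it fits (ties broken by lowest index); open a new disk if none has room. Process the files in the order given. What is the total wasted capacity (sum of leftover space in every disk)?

Put f1 (48 GB) in disk 1; 208 GB remain.
Put f2 (243 GB) in disk 2; 13 GB remain.
Put f3 (98 GB) in disk 1; 110 GB remain.
Put f4 (49 GB) in disk 1; 61 GB remain.
Put f5 (199 GB) in disk 3; 57 GB remain.
Put f6 (247 GB) in disk 4; 9 GB remain.
Put f7 (23 GB) in disk 1; 38 GB remain.
Put f8 (37 GB) in disk 3; 20 GB remain.
Put f9 (27 GB) in disk 1; 11 GB remain.
Put f10 (207 GB) in disk 5; 49 GB remain.
Put f11 (116 GB) in disk 6; 140 GB remain.
Put f12 (185 GB) in disk 7; 71 GB remain.
Put f13 (150 GB) in disk 8; 106 GB remain.
Put f14 (65 GB) in disk 6; 75 GB remain.
Put f15 (56 GB) in disk 8; 50 GB remain.
Put f16 (240 GB) in disk 9; 16 GB remain.
9 disks × 256 GB = 2304 GB; used 1990 GB; unused 314 GB.

314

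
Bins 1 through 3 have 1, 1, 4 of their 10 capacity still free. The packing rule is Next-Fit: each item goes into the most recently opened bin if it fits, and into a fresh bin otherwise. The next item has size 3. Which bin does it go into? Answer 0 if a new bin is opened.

Next-Fit only looks at bin 3, which has 4 free.
3 fits there.

3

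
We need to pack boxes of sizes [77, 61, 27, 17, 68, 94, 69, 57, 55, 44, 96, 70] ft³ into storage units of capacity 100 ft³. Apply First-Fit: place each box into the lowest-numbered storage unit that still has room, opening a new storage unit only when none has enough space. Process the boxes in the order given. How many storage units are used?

77 ft³ → storage unit 1 (remaining 23 ft³)
61 ft³ → storage unit 2 (remaining 39 ft³)
27 ft³ → storage unit 2 (remaining 12 ft³)
17 ft³ → storage unit 1 (remaining 6 ft³)
68 ft³ → storage unit 3 (remaining 32 ft³)
94 ft³ → storage unit 4 (remaining 6 ft³)
69 ft³ → storage unit 5 (remaining 31 ft³)
57 ft³ → storage unit 6 (remaining 43 ft³)
55 ft³ → storage unit 7 (remaining 45 ft³)
44 ft³ → storage unit 7 (remaining 1 ft³)
96 ft³ → storage unit 8 (remaining 4 ft³)
70 ft³ → storage unit 9 (remaining 30 ft³)
Final storage units: [77,17] [61,27] [68] [94] [69] [57] [55,44] [96] [70].

9 storage units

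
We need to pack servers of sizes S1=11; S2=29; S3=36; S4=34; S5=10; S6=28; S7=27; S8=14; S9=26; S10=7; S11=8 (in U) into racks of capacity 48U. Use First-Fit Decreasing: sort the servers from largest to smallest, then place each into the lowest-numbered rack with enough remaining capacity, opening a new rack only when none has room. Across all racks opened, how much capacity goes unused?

Sorted descending: 36, 34, 29, 28, 27, 26, 14, 11, 10, 8, 7.
rack 1: place 36U, 12U left
rack 2: place 34U, 14U left
rack 3: place 29U, 19U left
rack 4: place 28U, 20U left
rack 5: place 27U, 21U left
rack 6: place 26U, 22U left
rack 2: place 14U, 0U left
rack 1: place 11U, 1U left
rack 3: place 10U, 9U left
rack 3: place 8U, 1U left
rack 4: place 7U, 13U left
6 racks × 48U = 288U; used 230U; unused 58U.

58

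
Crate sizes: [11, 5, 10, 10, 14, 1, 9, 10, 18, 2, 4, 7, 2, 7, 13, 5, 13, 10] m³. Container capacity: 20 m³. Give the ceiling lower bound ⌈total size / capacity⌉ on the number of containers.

Total size = 11 + 5 + 10 + 10 + 14 + 1 + 9 + 10 + 18 + 2 + 4 + 7 + 2 + 7 + 13 + 5 + 13 + 10 = 151 m³.
⌈151 / 20⌉ = 8.

8 containers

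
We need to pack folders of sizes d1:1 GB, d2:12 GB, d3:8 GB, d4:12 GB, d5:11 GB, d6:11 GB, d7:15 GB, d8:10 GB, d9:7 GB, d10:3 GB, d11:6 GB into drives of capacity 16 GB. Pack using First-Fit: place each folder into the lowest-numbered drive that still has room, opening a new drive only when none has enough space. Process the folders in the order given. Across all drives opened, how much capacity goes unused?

16

d1 (1 GB) → drive 1 (remaining 15 GB)
d2 (12 GB) → drive 1 (remaining 3 GB)
d3 (8 GB) → drive 2 (remaining 8 GB)
d4 (12 GB) → drive 3 (remaining 4 GB)
d5 (11 GB) → drive 4 (remaining 5 GB)
d6 (11 GB) → drive 5 (remaining 5 GB)
d7 (15 GB) → drive 6 (remaining 1 GB)
d8 (10 GB) → drive 7 (remaining 6 GB)
d9 (7 GB) → drive 2 (remaining 1 GB)
d10 (3 GB) → drive 1 (remaining 0 GB)
d11 (6 GB) → drive 7 (remaining 0 GB)
7 drives × 16 GB = 112 GB; used 96 GB; unused 16 GB.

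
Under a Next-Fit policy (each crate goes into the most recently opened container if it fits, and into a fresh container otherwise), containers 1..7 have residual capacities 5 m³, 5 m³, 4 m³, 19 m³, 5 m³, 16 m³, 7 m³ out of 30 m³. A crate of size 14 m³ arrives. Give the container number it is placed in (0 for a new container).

Next-Fit only looks at container 7, which has 7 m³ free.
14 m³ does not fit, so a new container is opened.

0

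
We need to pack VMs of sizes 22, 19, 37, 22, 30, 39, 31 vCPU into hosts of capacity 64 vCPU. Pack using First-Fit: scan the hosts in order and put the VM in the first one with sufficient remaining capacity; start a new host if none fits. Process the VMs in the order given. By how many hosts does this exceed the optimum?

0

First-Fit: [22,19,22] [37] [30,31] [39] → 4 hosts.
Total size 200 vCPU; any packing needs at least ⌈200/64⌉ = 4 hosts.
So 4 is already optimal.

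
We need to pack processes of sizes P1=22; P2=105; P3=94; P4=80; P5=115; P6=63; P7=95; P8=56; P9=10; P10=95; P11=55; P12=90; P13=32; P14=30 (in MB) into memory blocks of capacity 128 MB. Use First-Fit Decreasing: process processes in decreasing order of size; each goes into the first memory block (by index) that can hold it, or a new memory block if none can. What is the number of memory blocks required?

9 memory blocks

Sorted descending: 115, 105, 95, 95, 94, 90, 80, 63, 56, 55, 32, 30, 22, 10.
Put 115 MB in memory block 1; 13 MB remain.
Put 105 MB in memory block 2; 23 MB remain.
Put 95 MB in memory block 3; 33 MB remain.
Put 95 MB in memory block 4; 33 MB remain.
Put 94 MB in memory block 5; 34 MB remain.
Put 90 MB in memory block 6; 38 MB remain.
Put 80 MB in memory block 7; 48 MB remain.
Put 63 MB in memory block 8; 65 MB remain.
Put 56 MB in memory block 8; 9 MB remain.
Put 55 MB in memory block 9; 73 MB remain.
Put 32 MB in memory block 3; 1 MB remain.
Put 30 MB in memory block 4; 3 MB remain.
Put 22 MB in memory block 2; 1 MB remain.
Put 10 MB in memory block 1; 3 MB remain.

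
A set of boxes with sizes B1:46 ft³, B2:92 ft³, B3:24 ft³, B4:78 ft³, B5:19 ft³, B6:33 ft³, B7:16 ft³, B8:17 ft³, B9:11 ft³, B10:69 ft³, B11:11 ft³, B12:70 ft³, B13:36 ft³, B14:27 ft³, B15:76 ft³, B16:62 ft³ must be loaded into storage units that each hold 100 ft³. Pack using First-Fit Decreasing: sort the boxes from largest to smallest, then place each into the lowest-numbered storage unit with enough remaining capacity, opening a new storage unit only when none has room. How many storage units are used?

Sorted descending: 92, 78, 76, 70, 69, 62, 46, 36, 33, 27, 24, 19, 17, 16, 11, 11.
storage unit 1: place 92 ft³, 8 ft³ left
storage unit 2: place 78 ft³, 22 ft³ left
storage unit 3: place 76 ft³, 24 ft³ left
storage unit 4: place 70 ft³, 30 ft³ left
storage unit 5: place 69 ft³, 31 ft³ left
storage unit 6: place 62 ft³, 38 ft³ left
storage unit 7: place 46 ft³, 54 ft³ left
storage unit 6: place 36 ft³, 2 ft³ left
storage unit 7: place 33 ft³, 21 ft³ left
storage unit 4: place 27 ft³, 3 ft³ left
storage unit 3: place 24 ft³, 0 ft³ left
storage unit 2: place 19 ft³, 3 ft³ left
storage unit 5: place 17 ft³, 14 ft³ left
storage unit 7: place 16 ft³, 5 ft³ left
storage unit 5: place 11 ft³, 3 ft³ left
storage unit 8: place 11 ft³, 89 ft³ left

8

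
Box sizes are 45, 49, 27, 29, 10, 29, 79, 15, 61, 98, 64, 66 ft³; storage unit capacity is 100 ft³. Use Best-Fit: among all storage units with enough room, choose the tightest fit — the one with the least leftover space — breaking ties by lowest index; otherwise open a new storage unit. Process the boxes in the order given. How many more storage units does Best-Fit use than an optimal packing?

1

Best-Fit: [45,49] [27,29,10,29] [79,15] [61] [98] [64] [66] → 7 storage units.
Total size 572 ft³; any packing needs at least ⌈572/100⌉ = 6 storage units.
An optimal packing achieves that bound: [98] [79,15] [66,29] [64,29] [61,27,10] [49,45] → 6 storage units.
Excess: 7 − 6 = 1.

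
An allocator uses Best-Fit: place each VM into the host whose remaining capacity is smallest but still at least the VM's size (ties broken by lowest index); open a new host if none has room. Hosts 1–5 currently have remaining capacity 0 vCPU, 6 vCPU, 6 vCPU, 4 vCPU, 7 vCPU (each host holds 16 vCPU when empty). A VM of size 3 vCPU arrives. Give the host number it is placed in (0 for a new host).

4

Hosts with room: host 2 (6 vCPU), host 3 (6 vCPU), host 4 (4 vCPU), host 5 (7 vCPU).
Tightest fit is host 4 with 4 vCPU free.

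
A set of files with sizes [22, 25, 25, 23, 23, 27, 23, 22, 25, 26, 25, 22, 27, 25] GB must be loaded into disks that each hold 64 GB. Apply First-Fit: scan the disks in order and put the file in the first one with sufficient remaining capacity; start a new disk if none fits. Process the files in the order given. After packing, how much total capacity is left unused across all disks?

108

22 GB → disk 1 (remaining 42 GB)
25 GB → disk 1 (remaining 17 GB)
25 GB → disk 2 (remaining 39 GB)
23 GB → disk 2 (remaining 16 GB)
23 GB → disk 3 (remaining 41 GB)
27 GB → disk 3 (remaining 14 GB)
23 GB → disk 4 (remaining 41 GB)
22 GB → disk 4 (remaining 19 GB)
25 GB → disk 5 (remaining 39 GB)
26 GB → disk 5 (remaining 13 GB)
25 GB → disk 6 (remaining 39 GB)
22 GB → disk 6 (remaining 17 GB)
27 GB → disk 7 (remaining 37 GB)
25 GB → disk 7 (remaining 12 GB)
7 disks × 64 GB = 448 GB; used 340 GB; unused 108 GB.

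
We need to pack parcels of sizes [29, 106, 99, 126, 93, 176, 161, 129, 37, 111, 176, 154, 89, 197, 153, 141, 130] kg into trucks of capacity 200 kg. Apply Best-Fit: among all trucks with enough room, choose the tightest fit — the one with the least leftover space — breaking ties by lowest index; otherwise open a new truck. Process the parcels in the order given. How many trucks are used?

13 trucks

29 kg → truck 1 (remaining 171 kg)
106 kg → truck 1 (remaining 65 kg)
99 kg → truck 2 (remaining 101 kg)
126 kg → truck 3 (remaining 74 kg)
93 kg → truck 2 (remaining 8 kg)
176 kg → truck 4 (remaining 24 kg)
161 kg → truck 5 (remaining 39 kg)
129 kg → truck 6 (remaining 71 kg)
37 kg → truck 5 (remaining 2 kg)
111 kg → truck 7 (remaining 89 kg)
176 kg → truck 8 (remaining 24 kg)
154 kg → truck 9 (remaining 46 kg)
89 kg → truck 7 (remaining 0 kg)
197 kg → truck 10 (remaining 3 kg)
153 kg → truck 11 (remaining 47 kg)
141 kg → truck 12 (remaining 59 kg)
130 kg → truck 13 (remaining 70 kg)
Final trucks: [29,106] [99,93] [126] [176] [161,37] [129] [111,89] [176] [154] [197] [153] [141] [130].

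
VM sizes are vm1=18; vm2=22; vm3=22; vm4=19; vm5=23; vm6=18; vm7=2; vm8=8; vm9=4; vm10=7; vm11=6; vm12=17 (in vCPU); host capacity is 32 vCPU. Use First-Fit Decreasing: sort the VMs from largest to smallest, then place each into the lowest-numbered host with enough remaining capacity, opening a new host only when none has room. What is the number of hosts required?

7 hosts

Sorted descending: 23, 22, 22, 19, 18, 18, 17, 8, 7, 6, 4, 2.
Put 23 vCPU in host 1; 9 vCPU remain.
Put 22 vCPU in host 2; 10 vCPU remain.
Put 22 vCPU in host 3; 10 vCPU remain.
Put 19 vCPU in host 4; 13 vCPU remain.
Put 18 vCPU in host 5; 14 vCPU remain.
Put 18 vCPU in host 6; 14 vCPU remain.
Put 17 vCPU in host 7; 15 vCPU remain.
Put 8 vCPU in host 1; 1 vCPU remain.
Put 7 vCPU in host 2; 3 vCPU remain.
Put 6 vCPU in host 3; 4 vCPU remain.
Put 4 vCPU in host 3; 0 vCPU remain.
Put 2 vCPU in host 2; 1 vCPU remain.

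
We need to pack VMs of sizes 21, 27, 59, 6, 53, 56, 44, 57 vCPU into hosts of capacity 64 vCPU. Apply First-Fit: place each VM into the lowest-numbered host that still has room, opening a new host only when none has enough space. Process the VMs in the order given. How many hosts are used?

Put 21 vCPU in host 1; 43 vCPU remain.
Put 27 vCPU in host 1; 16 vCPU remain.
Put 59 vCPU in host 2; 5 vCPU remain.
Put 6 vCPU in host 1; 10 vCPU remain.
Put 53 vCPU in host 3; 11 vCPU remain.
Put 56 vCPU in host 4; 8 vCPU remain.
Put 44 vCPU in host 5; 20 vCPU remain.
Put 57 vCPU in host 6; 7 vCPU remain.

6 hosts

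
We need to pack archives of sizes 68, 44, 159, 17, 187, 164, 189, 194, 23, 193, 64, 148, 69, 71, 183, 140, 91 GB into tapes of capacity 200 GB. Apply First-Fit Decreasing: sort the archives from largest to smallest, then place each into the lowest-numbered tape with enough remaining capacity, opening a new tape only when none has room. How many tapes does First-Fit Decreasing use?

12 tapes

Sorted descending: 194, 193, 189, 187, 183, 164, 159, 148, 140, 91, 71, 69, 68, 64, 44, 23, 17.
tape 1: place 194 GB, 6 GB left
tape 2: place 193 GB, 7 GB left
tape 3: place 189 GB, 11 GB left
tape 4: place 187 GB, 13 GB left
tape 5: place 183 GB, 17 GB left
tape 6: place 164 GB, 36 GB left
tape 7: place 159 GB, 41 GB left
tape 8: place 148 GB, 52 GB left
tape 9: place 140 GB, 60 GB left
tape 10: place 91 GB, 109 GB left
tape 10: place 71 GB, 38 GB left
tape 11: place 69 GB, 131 GB left
tape 11: place 68 GB, 63 GB left
tape 12: place 64 GB, 136 GB left
tape 8: place 44 GB, 8 GB left
tape 6: place 23 GB, 13 GB left
tape 5: place 17 GB, 0 GB left
Final tapes: [194] [193] [189] [187] [183,17] [164,23] [159] [148,44] [140] [91,71] [69,68] [64].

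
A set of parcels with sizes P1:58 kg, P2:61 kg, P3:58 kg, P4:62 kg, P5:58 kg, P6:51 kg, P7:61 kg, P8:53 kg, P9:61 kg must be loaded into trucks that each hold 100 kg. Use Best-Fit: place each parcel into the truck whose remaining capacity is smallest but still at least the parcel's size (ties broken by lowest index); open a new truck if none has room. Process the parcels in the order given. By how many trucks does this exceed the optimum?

Best-Fit: [58] [61] [58] [62] [58] [51] [61] [53] [61] → 9 trucks.
9 parcels exceed 50 kg (half the capacity), and no two of those can share a truck, so at least 9 trucks are needed.
So 9 is already optimal.

0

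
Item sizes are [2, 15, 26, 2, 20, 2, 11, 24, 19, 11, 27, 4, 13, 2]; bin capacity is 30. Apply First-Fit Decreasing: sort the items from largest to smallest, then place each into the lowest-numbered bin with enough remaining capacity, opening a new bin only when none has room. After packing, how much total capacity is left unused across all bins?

32

Sorted descending: 27, 26, 24, 20, 19, 15, 13, 11, 11, 4, 2, 2, 2, 2.
bin 1: place 27, 3 left
bin 2: place 26, 4 left
bin 3: place 24, 6 left
bin 4: place 20, 10 left
bin 5: place 19, 11 left
bin 6: place 15, 15 left
bin 6: place 13, 2 left
bin 5: place 11, 0 left
bin 7: place 11, 19 left
bin 2: place 4, 0 left
bin 1: place 2, 1 left
bin 3: place 2, 4 left
bin 3: place 2, 2 left
bin 3: place 2, 0 left
7 bins × 30 = 210; used 178; unused 32.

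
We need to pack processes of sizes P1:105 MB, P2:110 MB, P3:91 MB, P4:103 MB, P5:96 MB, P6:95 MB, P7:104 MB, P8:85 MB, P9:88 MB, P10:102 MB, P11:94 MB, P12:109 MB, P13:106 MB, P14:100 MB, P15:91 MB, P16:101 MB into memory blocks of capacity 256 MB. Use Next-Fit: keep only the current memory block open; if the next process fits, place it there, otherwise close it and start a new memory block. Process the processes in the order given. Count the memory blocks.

P1 (105 MB) → memory block 1 (remaining 151 MB)
P2 (110 MB) → memory block 1 (remaining 41 MB)
P3 (91 MB) → memory block 2 (remaining 165 MB)
P4 (103 MB) → memory block 2 (remaining 62 MB)
P5 (96 MB) → memory block 3 (remaining 160 MB)
P6 (95 MB) → memory block 3 (remaining 65 MB)
P7 (104 MB) → memory block 4 (remaining 152 MB)
P8 (85 MB) → memory block 4 (remaining 67 MB)
P9 (88 MB) → memory block 5 (remaining 168 MB)
P10 (102 MB) → memory block 5 (remaining 66 MB)
P11 (94 MB) → memory block 6 (remaining 162 MB)
P12 (109 MB) → memory block 6 (remaining 53 MB)
P13 (106 MB) → memory block 7 (remaining 150 MB)
P14 (100 MB) → memory block 7 (remaining 50 MB)
P15 (91 MB) → memory block 8 (remaining 165 MB)
P16 (101 MB) → memory block 8 (remaining 64 MB)

8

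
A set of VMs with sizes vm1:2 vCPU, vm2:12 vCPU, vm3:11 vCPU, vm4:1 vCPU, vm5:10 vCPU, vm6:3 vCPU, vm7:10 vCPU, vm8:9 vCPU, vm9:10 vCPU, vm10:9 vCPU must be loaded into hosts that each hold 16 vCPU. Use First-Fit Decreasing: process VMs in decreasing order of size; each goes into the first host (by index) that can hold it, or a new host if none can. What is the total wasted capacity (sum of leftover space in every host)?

35

Sorted descending: 12, 11, 10, 10, 10, 9, 9, 3, 2, 1.
host 1: place 12 vCPU, 4 vCPU left
host 2: place 11 vCPU, 5 vCPU left
host 3: place 10 vCPU, 6 vCPU left
host 4: place 10 vCPU, 6 vCPU left
host 5: place 10 vCPU, 6 vCPU left
host 6: place 9 vCPU, 7 vCPU left
host 7: place 9 vCPU, 7 vCPU left
host 1: place 3 vCPU, 1 vCPU left
host 2: place 2 vCPU, 3 vCPU left
host 1: place 1 vCPU, 0 vCPU left
7 hosts × 16 vCPU = 112 vCPU; used 77 vCPU; unused 35 vCPU.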